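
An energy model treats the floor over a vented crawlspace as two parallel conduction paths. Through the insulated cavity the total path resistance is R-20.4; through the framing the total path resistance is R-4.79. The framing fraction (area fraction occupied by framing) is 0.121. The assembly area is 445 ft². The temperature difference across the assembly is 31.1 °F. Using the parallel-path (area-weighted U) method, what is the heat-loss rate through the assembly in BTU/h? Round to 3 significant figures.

946 BTU/h

U_eff = 0.879/20.4 + 0.121/4.79 = 0.04309 + 0.02526 = 0.06835
R_eff = 1/U_eff = 14.63 ft²·°F·h/BTU
Q = 445 × 31.1 / 14.63 = 945.9 BTU/h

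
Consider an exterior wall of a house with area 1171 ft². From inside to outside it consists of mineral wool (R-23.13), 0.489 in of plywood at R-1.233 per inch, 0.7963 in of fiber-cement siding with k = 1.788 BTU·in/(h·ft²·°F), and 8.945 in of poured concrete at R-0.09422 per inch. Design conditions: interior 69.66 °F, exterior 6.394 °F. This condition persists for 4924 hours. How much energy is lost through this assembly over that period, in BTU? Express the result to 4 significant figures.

14580000 BTU

0.489 × 1.233 = 0.60294
0.7963/1.788 = 0.44536
8.945 × 0.09422 = 0.8428
R_total = 23.13 + 0.60294 + 0.44536 + 0.8428 = 25.021 ft²·°F·h/BTU
Q = 1171 × (69.66 − 6.394) / 25.021 = 2960.9 BTU/h
E = 2960.9 × 4924 = 14579000 BTU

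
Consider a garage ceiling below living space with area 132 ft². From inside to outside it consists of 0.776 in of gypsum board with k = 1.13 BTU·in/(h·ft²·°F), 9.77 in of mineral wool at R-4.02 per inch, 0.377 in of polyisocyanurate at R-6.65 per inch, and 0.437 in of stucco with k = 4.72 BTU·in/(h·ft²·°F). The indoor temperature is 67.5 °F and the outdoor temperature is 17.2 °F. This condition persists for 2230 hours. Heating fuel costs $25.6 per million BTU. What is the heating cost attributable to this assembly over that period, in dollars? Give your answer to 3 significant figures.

0.776/1.13 = 0.6867
9.77 × 4.02 = 39.28
0.377 × 6.65 = 2.507
0.437/4.72 = 0.09258
R_total = 0.6867 + 39.28 + 2.507 + 0.09258 = 42.56 ft²·°F·h/BTU
Q = 132 × (67.5 − 17.2) / 42.56 = 156 BTU/h
E = 156 × 2230 = 347900 BTU
Cost = 347900/10⁶ × 25.6 = $8.906

8.91 dollars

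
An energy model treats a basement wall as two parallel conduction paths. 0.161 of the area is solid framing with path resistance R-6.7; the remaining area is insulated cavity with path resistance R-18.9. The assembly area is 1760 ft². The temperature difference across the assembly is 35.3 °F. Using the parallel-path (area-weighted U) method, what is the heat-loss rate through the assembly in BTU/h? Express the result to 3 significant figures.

U_eff = 0.839/18.9 + 0.161/6.7 = 0.04439 + 0.02403 = 0.06842
R_eff = 1/U_eff = 14.62 ft²·°F·h/BTU
Q = 1760 × 35.3 / 14.62 = 4251 BTU/h

4250 BTU/h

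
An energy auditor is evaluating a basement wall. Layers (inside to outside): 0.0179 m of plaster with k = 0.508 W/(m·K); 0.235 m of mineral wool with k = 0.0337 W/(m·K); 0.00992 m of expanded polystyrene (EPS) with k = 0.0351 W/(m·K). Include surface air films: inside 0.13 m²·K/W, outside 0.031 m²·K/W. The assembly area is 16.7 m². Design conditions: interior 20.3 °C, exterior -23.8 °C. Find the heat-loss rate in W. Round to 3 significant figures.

0.0179/0.508 = 0.03524
0.235/0.0337 = 6.973
0.00992/0.0351 = 0.2826
R_total = 0.13 + 0.03524 + 6.973 + 0.2826 + 0.031 = 7.452 m²·K/W
Q = A·ΔT/R = 16.7 × (20.3 − (-23.8)) / 7.452 = 98.83 W

98.8 W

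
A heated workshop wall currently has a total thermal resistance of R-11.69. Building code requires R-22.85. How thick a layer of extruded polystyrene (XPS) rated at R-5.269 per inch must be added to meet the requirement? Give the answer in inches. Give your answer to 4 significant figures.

ΔR = 22.85 − 11.69 = 11.16 ft²·°F·h/BTU
L = ΔR / (R/in) = 11.16/5.269 = 2.118 in

2.118 in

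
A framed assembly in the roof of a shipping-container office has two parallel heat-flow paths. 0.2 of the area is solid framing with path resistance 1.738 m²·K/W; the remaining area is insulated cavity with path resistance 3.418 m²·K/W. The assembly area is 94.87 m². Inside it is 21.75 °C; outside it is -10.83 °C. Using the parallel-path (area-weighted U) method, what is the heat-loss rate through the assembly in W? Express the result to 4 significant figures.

1079 W

U_eff = 0.8/3.418 + 0.2/1.738 = 0.23406 + 0.11507 = 0.34913
R_eff = 1/U_eff = 2.8643 m²·K/W
Q = 94.87 × (21.75 − (-10.83)) / 2.8643 = 1079.1 W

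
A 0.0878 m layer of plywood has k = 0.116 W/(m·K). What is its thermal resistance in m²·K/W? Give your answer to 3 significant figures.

R = L/k = 0.0878/0.116 = 0.7569 m²·K/W

0.757 m²·K/W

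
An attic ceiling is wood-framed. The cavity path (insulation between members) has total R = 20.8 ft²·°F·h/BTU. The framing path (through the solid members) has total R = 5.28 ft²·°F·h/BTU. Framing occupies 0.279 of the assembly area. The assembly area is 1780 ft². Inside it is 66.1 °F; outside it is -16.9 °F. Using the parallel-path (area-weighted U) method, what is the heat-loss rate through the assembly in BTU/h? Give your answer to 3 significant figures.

U_eff = 0.721/20.8 + 0.279/5.28 = 0.03466 + 0.05284 = 0.0875
R_eff = 1/U_eff = 11.43 ft²·°F·h/BTU
Q = 1780 × (66.1 − (-16.9)) / 11.43 = 12930 BTU/h

12900 BTU/h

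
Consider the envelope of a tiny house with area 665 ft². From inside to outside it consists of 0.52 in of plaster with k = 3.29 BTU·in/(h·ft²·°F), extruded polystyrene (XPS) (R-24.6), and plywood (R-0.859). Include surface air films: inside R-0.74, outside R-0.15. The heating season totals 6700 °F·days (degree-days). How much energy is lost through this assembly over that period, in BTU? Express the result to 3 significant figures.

4030000 BTU

0.52/3.29 = 0.1581
R_total = 0.74 + 0.1581 + 24.6 + 0.859 + 0.15 = 26.51 ft²·°F·h/BTU
E = A × HDD × 24 / R = 665 × 6700 × 24 / 26.51 = 4034000 BTU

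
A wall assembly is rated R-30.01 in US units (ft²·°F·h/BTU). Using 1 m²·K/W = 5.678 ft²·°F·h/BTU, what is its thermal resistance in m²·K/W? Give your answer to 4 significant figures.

5.285 m²·K/W

R_SI = 30.01/5.678 = 5.2853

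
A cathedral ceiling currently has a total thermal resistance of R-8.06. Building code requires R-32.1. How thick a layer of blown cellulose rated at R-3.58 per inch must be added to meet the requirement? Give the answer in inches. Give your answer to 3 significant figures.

ΔR = 32.1 − 8.06 = 24.04 ft²·°F·h/BTU
L = ΔR / (R/in) = 24.04/3.58 = 6.715 in

6.72 in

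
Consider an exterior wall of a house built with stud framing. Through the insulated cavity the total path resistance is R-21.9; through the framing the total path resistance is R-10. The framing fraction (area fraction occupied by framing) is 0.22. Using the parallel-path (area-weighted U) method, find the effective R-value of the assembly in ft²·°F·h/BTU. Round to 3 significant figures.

U_eff = 0.78/21.9 + 0.22/10 = 0.03562 + 0.022 = 0.05762
R_eff = 1/U_eff = 17.36 ft²·°F·h/BTU

17.4 ft²·°F·h/BTU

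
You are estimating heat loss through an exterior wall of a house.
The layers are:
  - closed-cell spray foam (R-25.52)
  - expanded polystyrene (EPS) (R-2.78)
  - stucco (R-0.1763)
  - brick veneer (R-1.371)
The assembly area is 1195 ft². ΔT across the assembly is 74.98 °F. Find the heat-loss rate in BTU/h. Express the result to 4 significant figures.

3002 BTU/h

R_total = 25.52 + 2.78 + 0.1763 + 1.371 = 29.847 ft²·°F·h/BTU
Q = A·ΔT/R = 1195 × 74.98 / 29.847 = 3002 BTU/h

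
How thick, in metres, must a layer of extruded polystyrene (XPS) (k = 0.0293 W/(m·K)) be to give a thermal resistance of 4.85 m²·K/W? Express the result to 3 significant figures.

L = R·k = 4.85 × 0.0293 = 0.1421 m

0.142 m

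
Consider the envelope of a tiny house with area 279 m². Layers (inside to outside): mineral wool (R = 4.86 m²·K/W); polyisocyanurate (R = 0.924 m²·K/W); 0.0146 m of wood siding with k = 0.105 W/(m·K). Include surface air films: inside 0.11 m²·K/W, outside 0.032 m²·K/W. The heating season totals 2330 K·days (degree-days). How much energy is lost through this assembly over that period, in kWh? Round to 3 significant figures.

2570 kWh

0.0146/0.105 = 0.139
R_total = 0.11 + 4.86 + 0.924 + 0.139 + 0.032 = 6.065 m²·K/W
E = A × HDD × 24 / R / 1000 = 279 × 2330 × 24 / 6.065 / 1000 = 2572 kWh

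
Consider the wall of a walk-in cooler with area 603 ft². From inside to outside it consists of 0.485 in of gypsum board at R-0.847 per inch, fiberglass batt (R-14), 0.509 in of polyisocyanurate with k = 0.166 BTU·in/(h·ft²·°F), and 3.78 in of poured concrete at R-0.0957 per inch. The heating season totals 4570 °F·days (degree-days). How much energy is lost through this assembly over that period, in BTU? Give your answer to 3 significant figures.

0.485 × 0.847 = 0.4108
0.509/0.166 = 3.066
3.78 × 0.0957 = 0.3617
R_total = 0.4108 + 14 + 3.066 + 0.3617 = 17.84 ft²·°F·h/BTU
E = A × HDD × 24 / R = 603 × 4570 × 24 / 17.84 = 3707000 BTU

3710000 BTU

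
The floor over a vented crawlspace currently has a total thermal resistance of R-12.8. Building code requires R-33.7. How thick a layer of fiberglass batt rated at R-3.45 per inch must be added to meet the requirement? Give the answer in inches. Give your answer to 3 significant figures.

6.06 in

ΔR = 33.7 − 12.8 = 20.9 ft²·°F·h/BTU
L = ΔR / (R/in) = 20.9/3.45 = 6.058 in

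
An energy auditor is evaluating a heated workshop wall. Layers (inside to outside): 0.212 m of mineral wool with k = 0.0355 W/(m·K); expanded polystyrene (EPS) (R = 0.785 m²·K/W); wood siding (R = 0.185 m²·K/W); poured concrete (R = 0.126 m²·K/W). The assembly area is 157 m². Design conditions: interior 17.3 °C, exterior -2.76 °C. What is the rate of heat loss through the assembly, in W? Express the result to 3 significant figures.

0.212/0.0355 = 5.972
R_total = 5.972 + 0.785 + 0.185 + 0.126 = 7.068 m²·K/W
Q = A·ΔT/R = 157 × (17.3 − (-2.76)) / 7.068 = 445.6 W

446 W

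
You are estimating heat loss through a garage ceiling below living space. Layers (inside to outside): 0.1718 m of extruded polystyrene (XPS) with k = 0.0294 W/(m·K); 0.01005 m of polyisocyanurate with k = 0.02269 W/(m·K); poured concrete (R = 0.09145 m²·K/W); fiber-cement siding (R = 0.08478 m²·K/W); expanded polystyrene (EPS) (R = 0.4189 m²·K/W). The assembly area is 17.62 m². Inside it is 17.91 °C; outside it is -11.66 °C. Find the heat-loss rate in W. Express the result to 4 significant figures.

0.1718/0.0294 = 5.8435
0.01005/0.02269 = 0.44293
R_total = 5.8435 + 0.44293 + 0.09145 + 0.08478 + 0.4189 = 6.8816 m²·K/W
Q = A·ΔT/R = 17.62 × (17.91 − (-11.66)) / 6.8816 = 75.713 W

75.71 W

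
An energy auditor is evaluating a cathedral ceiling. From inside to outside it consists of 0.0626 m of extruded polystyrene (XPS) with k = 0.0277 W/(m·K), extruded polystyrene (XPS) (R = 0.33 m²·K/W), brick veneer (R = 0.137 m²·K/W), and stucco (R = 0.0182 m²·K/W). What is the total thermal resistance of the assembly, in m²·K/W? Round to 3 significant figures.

0.0626/0.0277 = 2.26
R_total = 2.26 + 0.33 + 0.137 + 0.0182 = 2.745 m²·K/W

2.75 m²·K/W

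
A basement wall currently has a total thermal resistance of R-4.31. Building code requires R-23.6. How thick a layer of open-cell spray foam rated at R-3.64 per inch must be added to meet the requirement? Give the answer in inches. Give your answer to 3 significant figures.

ΔR = 23.6 − 4.31 = 19.29 ft²·°F·h/BTU
L = ΔR / (R/in) = 19.29/3.64 = 5.299 in

5.30 in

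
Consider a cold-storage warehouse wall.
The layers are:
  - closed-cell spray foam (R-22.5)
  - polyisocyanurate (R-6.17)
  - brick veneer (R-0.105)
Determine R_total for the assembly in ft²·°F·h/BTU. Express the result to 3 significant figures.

R_total = 22.5 + 6.17 + 0.105 = 28.77 ft²·°F·h/BTU

28.8 ft²·°F·h/BTU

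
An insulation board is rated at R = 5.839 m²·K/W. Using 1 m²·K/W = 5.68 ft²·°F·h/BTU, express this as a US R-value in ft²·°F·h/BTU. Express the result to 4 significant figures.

33.17 ft²·°F·h/BTU

R_US = 5.839 × 5.68 = 33.166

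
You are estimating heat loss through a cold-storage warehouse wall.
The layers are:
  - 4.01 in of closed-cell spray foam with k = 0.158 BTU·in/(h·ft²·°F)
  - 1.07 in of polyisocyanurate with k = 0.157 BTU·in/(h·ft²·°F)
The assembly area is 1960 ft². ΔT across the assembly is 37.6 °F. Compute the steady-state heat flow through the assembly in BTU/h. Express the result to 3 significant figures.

2290 BTU/h

4.01/0.158 = 25.38
1.07/0.157 = 6.815
R_total = 25.38 + 6.815 = 32.2 ft²·°F·h/BTU
Q = A·ΔT/R = 1960 × 37.6 / 32.2 = 2289 BTU/h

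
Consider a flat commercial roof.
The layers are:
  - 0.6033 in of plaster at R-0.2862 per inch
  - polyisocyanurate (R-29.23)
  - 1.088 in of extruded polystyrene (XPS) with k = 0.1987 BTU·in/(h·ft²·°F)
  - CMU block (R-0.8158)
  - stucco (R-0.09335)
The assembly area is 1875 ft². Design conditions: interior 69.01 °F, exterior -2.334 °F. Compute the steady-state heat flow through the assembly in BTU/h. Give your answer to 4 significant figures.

3738 BTU/h

0.6033 × 0.2862 = 0.17266
1.088/0.1987 = 5.4756
R_total = 0.17266 + 29.23 + 5.4756 + 0.8158 + 0.09335 = 35.787 ft²·°F·h/BTU
Q = A·ΔT/R = 1875 × (69.01 − (-2.334)) / 35.787 = 3737.9 BTU/h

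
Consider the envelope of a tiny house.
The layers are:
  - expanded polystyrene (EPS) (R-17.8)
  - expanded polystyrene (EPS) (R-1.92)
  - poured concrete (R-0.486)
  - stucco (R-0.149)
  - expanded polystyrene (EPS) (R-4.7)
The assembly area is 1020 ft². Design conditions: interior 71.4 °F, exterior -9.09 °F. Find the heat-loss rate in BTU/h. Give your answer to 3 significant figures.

R_total = 17.8 + 1.92 + 0.486 + 0.149 + 4.7 = 25.05 ft²·°F·h/BTU
Q = A·ΔT/R = 1020 × (71.4 − (-9.09)) / 25.05 = 3277 BTU/h

3280 BTU/h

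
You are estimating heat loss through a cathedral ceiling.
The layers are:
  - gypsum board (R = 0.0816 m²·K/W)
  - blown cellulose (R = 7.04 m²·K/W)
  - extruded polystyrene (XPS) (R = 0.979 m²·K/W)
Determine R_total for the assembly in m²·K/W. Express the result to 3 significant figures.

R_total = 0.0816 + 7.04 + 0.979 = 8.101 m²·K/W

8.10 m²·K/W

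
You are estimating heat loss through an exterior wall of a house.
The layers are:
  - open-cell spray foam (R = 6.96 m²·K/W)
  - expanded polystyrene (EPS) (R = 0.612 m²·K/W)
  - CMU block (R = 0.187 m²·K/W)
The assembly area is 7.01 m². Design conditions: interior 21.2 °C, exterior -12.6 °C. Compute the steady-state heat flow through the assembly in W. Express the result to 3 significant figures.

R_total = 6.96 + 0.612 + 0.187 = 7.759 m²·K/W
Q = A·ΔT/R = 7.01 × (21.2 − (-12.6)) / 7.759 = 30.54 W

30.5 W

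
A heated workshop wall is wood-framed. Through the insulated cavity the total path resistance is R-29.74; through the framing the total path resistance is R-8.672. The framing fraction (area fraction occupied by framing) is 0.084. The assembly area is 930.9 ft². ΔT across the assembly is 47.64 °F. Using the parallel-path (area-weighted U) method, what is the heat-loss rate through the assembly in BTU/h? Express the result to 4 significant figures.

U_eff = 0.916/29.74 + 0.084/8.672 = 0.0308 + 0.0096863 = 0.040487
R_eff = 1/U_eff = 24.7 ft²·°F·h/BTU
Q = 930.9 × 47.64 / 24.7 = 1795.5 BTU/h

1796 BTU/h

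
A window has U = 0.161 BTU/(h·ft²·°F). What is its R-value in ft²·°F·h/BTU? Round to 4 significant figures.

6.211 ft²·°F·h/BTU

R = 1/U = 1/0.161 = 6.2112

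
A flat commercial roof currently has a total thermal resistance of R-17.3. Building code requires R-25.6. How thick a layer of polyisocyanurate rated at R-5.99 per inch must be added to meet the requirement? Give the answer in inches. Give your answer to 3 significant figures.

ΔR = 25.6 − 17.3 = 8.3 ft²·°F·h/BTU
L = ΔR / (R/in) = 8.3/5.99 = 1.386 in

1.39 in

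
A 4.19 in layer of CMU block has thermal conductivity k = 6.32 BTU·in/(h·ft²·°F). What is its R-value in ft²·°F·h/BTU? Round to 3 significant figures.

R = L/k = 4.19/6.32 = 0.663 ft²·°F·h/BTU

0.663 ft²·°F·h/BTU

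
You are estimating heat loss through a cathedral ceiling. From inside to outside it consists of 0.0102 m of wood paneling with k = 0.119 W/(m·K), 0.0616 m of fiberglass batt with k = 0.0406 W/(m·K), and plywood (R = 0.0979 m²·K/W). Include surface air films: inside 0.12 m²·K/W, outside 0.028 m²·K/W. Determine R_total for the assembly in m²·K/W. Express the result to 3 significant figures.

1.85 m²·K/W

0.0102/0.119 = 0.08571
0.0616/0.0406 = 1.517
R_total = 0.12 + 0.08571 + 1.517 + 0.0979 + 0.028 = 1.849 m²·K/W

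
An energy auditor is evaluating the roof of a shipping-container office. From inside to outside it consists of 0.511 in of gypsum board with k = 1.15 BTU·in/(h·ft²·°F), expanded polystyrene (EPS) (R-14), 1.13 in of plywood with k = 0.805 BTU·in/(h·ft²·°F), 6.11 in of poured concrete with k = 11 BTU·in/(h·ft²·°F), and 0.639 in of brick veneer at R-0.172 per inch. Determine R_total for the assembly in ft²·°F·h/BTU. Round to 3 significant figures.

16.5 ft²·°F·h/BTU

0.511/1.15 = 0.4443
1.13/0.805 = 1.404
6.11/11 = 0.5555
0.639 × 0.172 = 0.1099
R_total = 0.4443 + 14 + 1.404 + 0.5555 + 0.1099 = 16.51 ft²·°F·h/BTU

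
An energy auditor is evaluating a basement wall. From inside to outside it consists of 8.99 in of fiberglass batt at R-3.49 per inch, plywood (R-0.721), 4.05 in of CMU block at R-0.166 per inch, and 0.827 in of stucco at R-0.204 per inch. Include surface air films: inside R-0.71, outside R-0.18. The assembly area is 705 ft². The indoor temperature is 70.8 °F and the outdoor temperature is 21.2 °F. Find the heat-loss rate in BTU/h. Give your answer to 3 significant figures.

1030 BTU/h

8.99 × 3.49 = 31.38
4.05 × 0.166 = 0.6723
0.827 × 0.204 = 0.1687
R_total = 0.71 + 31.38 + 0.721 + 0.6723 + 0.1687 + 0.18 = 33.83 ft²·°F·h/BTU
Q = A·ΔT/R = 705 × (70.8 − 21.2) / 33.83 = 1034 BTU/h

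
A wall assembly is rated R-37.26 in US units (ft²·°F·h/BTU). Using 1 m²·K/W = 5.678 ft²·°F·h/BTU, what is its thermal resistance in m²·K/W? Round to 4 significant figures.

6.562 m²·K/W

R_SI = 37.26/5.678 = 6.5622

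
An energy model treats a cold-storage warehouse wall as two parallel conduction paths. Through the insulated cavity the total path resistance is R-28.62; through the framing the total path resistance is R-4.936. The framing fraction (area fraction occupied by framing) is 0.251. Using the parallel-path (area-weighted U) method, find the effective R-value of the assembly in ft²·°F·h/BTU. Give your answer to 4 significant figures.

U_eff = 0.749/28.62 + 0.251/4.936 = 0.026171 + 0.050851 = 0.077021
R_eff = 1/U_eff = 12.983 ft²·°F·h/BTU

12.98 ft²·°F·h/BTU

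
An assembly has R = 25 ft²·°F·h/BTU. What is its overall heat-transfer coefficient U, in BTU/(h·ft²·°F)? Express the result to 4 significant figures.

0.04000 BTU/(h·ft²·°F)

U = 1/R = 1/25 = 0.04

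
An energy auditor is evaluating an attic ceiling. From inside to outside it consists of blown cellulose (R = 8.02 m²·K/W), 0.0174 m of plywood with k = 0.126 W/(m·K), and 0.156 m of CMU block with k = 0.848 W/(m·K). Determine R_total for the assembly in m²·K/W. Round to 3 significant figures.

0.0174/0.126 = 0.1381
0.156/0.848 = 0.184
R_total = 8.02 + 0.1381 + 0.184 = 8.342 m²·K/W

8.34 m²·K/W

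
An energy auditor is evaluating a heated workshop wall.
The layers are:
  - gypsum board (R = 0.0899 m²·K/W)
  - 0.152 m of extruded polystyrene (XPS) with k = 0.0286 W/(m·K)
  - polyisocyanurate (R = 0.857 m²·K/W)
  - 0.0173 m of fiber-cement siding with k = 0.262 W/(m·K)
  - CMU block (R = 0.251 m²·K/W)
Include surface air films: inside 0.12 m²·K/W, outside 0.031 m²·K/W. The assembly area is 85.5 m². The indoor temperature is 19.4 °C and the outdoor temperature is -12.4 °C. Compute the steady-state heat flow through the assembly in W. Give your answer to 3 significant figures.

0.152/0.0286 = 5.315
0.0173/0.262 = 0.06603
R_total = 0.12 + 0.0899 + 5.315 + 0.857 + 0.06603 + 0.251 + 0.031 = 6.73 m²·K/W
Q = A·ΔT/R = 85.5 × (19.4 − (-12.4)) / 6.73 = 404 W

404 W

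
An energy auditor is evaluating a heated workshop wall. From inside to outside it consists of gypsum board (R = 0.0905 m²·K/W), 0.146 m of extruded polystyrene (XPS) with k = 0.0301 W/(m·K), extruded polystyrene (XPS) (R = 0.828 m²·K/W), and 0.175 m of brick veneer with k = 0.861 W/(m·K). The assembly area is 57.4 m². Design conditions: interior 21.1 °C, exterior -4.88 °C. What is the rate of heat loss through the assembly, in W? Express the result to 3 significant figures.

250 W

0.146/0.0301 = 4.85
0.175/0.861 = 0.2033
R_total = 0.0905 + 4.85 + 0.828 + 0.2033 = 5.972 m²·K/W
Q = A·ΔT/R = 57.4 × (21.1 − (-4.88)) / 5.972 = 249.7 W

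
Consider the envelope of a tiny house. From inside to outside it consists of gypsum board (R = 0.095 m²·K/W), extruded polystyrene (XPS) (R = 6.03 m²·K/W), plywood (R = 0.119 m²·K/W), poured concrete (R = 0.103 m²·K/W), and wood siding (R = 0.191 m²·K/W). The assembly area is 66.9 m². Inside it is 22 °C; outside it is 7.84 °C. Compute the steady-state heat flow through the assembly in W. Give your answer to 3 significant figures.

R_total = 0.095 + 6.03 + 0.119 + 0.103 + 0.191 = 6.538 m²·K/W
Q = A·ΔT/R = 66.9 × (22 − 7.84) / 6.538 = 144.9 W

145 W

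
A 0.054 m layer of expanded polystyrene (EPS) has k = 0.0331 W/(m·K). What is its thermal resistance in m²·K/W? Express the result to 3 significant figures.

1.63 m²·K/W

R = L/k = 0.054/0.0331 = 1.631 m²·K/W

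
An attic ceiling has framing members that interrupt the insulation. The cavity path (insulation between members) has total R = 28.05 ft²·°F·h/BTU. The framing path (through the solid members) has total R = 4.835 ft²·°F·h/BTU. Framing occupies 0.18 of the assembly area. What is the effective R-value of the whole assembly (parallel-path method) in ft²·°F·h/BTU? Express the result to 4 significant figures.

15.05 ft²·°F·h/BTU

U_eff = 0.82/28.05 + 0.18/4.835 = 0.029234 + 0.037229 = 0.066462
R_eff = 1/U_eff = 15.046 ft²·°F·h/BTU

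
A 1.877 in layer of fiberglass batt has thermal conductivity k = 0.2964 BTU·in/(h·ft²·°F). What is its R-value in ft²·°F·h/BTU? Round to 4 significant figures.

R = L/k = 1.877/0.2964 = 6.3327 ft²·°F·h/BTU

6.333 ft²·°F·h/BTU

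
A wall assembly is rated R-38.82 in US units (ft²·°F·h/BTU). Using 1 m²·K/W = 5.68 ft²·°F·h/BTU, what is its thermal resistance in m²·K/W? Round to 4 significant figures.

R_SI = 38.82/5.68 = 6.8345

6.835 m²·K/W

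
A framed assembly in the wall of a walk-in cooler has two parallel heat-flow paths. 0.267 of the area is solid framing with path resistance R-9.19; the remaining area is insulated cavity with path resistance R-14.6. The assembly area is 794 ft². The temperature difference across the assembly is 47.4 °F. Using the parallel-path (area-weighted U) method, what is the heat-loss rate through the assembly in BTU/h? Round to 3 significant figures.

2980 BTU/h

U_eff = 0.733/14.6 + 0.267/9.19 = 0.05021 + 0.02905 = 0.07926
R_eff = 1/U_eff = 12.62 ft²·°F·h/BTU
Q = 794 × 47.4 / 12.62 = 2983 BTU/h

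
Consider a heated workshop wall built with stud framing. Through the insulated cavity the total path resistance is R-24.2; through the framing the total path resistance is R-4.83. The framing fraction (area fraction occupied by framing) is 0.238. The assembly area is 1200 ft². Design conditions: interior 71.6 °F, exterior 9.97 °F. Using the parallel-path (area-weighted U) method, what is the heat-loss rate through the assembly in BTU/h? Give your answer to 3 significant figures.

5970 BTU/h

U_eff = 0.762/24.2 + 0.238/4.83 = 0.03149 + 0.04928 = 0.08076
R_eff = 1/U_eff = 12.38 ft²·°F·h/BTU
Q = 1200 × (71.6 − 9.97) / 12.38 = 5973 BTU/h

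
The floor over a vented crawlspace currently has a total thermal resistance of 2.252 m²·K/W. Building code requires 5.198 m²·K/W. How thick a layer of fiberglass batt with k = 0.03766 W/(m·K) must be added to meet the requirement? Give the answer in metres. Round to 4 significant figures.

ΔR = 5.198 − 2.252 = 2.946 m²·K/W
L = ΔR × k = 2.946 × 0.03766 = 0.11095 m

0.1109 m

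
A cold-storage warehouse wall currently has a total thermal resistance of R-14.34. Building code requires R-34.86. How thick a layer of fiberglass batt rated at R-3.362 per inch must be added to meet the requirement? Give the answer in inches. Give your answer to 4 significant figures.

6.104 in

ΔR = 34.86 − 14.34 = 20.52 ft²·°F·h/BTU
L = ΔR / (R/in) = 20.52/3.362 = 6.1035 in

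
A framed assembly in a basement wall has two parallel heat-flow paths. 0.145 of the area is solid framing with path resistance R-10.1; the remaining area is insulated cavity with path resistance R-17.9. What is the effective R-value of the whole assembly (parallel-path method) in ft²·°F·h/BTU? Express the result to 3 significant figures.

U_eff = 0.855/17.9 + 0.145/10.1 = 0.04777 + 0.01436 = 0.06212
R_eff = 1/U_eff = 16.1 ft²·°F·h/BTU

16.1 ft²·°F·h/BTU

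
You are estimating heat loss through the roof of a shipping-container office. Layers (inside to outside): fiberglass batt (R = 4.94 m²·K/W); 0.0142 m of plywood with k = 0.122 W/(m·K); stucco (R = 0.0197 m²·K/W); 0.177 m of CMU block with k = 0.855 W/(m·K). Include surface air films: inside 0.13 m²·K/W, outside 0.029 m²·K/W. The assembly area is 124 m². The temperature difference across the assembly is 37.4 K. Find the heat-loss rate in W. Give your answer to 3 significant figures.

852 W

0.0142/0.122 = 0.1164
0.177/0.855 = 0.207
R_total = 0.13 + 4.94 + 0.1164 + 0.0197 + 0.207 + 0.029 = 5.442 m²·K/W
Q = A·ΔT/R = 124 × 37.4 / 5.442 = 852.2 W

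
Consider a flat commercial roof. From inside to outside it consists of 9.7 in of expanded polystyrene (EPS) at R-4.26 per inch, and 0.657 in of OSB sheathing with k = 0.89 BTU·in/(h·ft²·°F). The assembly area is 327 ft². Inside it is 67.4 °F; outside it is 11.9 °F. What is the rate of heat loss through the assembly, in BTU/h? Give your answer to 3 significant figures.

431 BTU/h

9.7 × 4.26 = 41.32
0.657/0.89 = 0.7382
R_total = 41.32 + 0.7382 = 42.06 ft²·°F·h/BTU
Q = A·ΔT/R = 327 × (67.4 − 11.9) / 42.06 = 431.5 BTU/h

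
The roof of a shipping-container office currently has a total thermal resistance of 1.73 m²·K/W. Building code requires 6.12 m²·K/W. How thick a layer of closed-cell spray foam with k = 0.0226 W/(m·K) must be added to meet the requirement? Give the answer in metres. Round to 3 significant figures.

0.0992 m

ΔR = 6.12 − 1.73 = 4.39 m²·K/W
L = ΔR × k = 4.39 × 0.0226 = 0.09921 m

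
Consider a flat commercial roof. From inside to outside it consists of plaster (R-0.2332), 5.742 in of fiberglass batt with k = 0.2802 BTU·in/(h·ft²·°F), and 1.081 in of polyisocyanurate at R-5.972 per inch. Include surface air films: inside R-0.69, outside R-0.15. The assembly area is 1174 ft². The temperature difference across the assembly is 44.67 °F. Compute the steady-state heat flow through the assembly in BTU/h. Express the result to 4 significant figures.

5.742/0.2802 = 20.493
1.081 × 5.972 = 6.4557
R_total = 0.69 + 0.2332 + 20.493 + 6.4557 + 0.15 = 28.021 ft²·°F·h/BTU
Q = A·ΔT/R = 1174 × 44.67 / 28.021 = 1871.5 BTU/h

1872 BTU/h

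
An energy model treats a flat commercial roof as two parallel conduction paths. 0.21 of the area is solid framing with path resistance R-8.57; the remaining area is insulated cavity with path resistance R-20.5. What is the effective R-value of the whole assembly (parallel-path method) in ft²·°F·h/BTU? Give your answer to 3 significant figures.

U_eff = 0.79/20.5 + 0.21/8.57 = 0.03854 + 0.0245 = 0.06304
R_eff = 1/U_eff = 15.86 ft²·°F·h/BTU

15.9 ft²·°F·h/BTU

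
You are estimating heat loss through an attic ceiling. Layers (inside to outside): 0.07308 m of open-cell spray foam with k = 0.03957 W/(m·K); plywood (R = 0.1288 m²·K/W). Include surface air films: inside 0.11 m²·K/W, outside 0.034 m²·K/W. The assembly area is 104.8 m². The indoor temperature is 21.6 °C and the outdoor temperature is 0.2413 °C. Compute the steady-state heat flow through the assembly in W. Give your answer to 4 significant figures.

0.07308/0.03957 = 1.8469
R_total = 0.11 + 1.8469 + 0.1288 + 0.034 = 2.1197 m²·K/W
Q = A·ΔT/R = 104.8 × (21.6 − 0.2413) / 2.1197 = 1056 W

1056 W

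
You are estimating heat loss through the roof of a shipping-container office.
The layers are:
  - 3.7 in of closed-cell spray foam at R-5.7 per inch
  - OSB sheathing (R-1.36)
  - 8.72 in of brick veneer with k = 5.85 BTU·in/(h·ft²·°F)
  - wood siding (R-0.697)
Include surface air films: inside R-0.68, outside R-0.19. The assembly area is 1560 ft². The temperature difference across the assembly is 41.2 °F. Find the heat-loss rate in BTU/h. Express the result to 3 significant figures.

3.7 × 5.7 = 21.09
8.72/5.85 = 1.491
R_total = 0.68 + 21.09 + 1.36 + 1.491 + 0.697 + 0.19 = 25.51 ft²·°F·h/BTU
Q = A·ΔT/R = 1560 × 41.2 / 25.51 = 2520 BTU/h

2520 BTU/h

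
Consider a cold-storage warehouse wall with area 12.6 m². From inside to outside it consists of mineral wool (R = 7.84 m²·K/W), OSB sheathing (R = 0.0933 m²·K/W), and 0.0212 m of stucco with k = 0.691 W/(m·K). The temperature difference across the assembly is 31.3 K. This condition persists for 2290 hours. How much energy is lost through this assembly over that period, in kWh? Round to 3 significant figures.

113 kWh

0.0212/0.691 = 0.03068
R_total = 7.84 + 0.0933 + 0.03068 = 7.964 m²·K/W
Q = 12.6 × 31.3 / 7.964 = 49.52 W
E = 49.52 W × 2290 h / 1000 = 113.4 kWh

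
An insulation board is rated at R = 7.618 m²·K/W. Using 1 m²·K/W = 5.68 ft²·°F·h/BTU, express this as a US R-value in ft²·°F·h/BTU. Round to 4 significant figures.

R_US = 7.618 × 5.68 = 43.27

43.27 ft²·°F·h/BTU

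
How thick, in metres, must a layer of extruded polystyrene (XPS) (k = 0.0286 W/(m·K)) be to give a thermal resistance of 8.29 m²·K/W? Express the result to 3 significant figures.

L = R·k = 8.29 × 0.0286 = 0.2371 m

0.237 m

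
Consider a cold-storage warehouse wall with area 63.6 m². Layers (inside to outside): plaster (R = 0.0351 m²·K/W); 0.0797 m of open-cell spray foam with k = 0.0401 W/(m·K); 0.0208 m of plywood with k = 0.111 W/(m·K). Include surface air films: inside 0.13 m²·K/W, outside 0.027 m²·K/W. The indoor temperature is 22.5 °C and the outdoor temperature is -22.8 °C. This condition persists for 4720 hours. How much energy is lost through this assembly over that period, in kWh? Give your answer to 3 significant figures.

0.0797/0.0401 = 1.988
0.0208/0.111 = 0.1874
R_total = 0.13 + 0.0351 + 1.988 + 0.1874 + 0.027 = 2.367 m²·K/W
Q = 63.6 × (22.5 − (-22.8)) / 2.367 = 1217 W
E = 1217 W × 4720 h / 1000 = 5745 kWh

5750 kWh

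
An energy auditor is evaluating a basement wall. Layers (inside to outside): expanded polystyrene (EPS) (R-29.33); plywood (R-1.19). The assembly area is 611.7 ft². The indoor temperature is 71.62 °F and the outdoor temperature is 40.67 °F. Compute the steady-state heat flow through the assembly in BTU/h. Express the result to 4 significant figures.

R_total = 29.33 + 1.19 = 30.52 ft²·°F·h/BTU
Q = A·ΔT/R = 611.7 × (71.62 − 40.67) / 30.52 = 620.32 BTU/h

620.3 BTU/h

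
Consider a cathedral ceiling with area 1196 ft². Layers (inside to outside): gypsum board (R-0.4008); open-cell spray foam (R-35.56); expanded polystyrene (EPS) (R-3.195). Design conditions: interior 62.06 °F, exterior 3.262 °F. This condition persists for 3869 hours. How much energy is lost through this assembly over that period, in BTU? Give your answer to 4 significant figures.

R_total = 0.4008 + 35.56 + 3.195 = 39.156 ft²·°F·h/BTU
Q = 1196 × (62.06 − 3.262) / 39.156 = 1796 BTU/h
E = 1796 × 3869 = 6948600 BTU

6949000 BTU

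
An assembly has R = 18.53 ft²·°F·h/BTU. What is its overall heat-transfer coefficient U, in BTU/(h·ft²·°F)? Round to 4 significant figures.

U = 1/R = 1/18.53 = 0.053967

0.05397 BTU/(h·ft²·°F)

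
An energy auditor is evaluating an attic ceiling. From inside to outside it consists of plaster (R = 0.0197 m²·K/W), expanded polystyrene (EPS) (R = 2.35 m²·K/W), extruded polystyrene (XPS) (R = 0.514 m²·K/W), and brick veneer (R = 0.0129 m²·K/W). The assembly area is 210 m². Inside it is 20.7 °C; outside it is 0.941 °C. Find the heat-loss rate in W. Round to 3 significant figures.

R_total = 0.0197 + 2.35 + 0.514 + 0.0129 = 2.897 m²·K/W
Q = A·ΔT/R = 210 × (20.7 − 0.941) / 2.897 = 1433 W

1430 W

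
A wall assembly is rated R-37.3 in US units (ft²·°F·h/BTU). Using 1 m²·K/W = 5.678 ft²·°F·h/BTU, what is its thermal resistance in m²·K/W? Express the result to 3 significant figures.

R_SI = 37.3/5.678 = 6.569

6.57 m²·K/W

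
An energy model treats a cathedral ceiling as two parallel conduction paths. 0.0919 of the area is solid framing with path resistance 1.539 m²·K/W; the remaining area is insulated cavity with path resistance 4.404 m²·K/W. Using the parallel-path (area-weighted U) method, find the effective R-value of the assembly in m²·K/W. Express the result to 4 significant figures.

3.761 m²·K/W

U_eff = 0.9081/4.404 + 0.0919/1.539 = 0.2062 + 0.059714 = 0.26591
R_eff = 1/U_eff = 3.7606 m²·K/W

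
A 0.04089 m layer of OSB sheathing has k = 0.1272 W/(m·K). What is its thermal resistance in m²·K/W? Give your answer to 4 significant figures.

R = L/k = 0.04089/0.1272 = 0.32146 m²·K/W

0.3215 m²·K/W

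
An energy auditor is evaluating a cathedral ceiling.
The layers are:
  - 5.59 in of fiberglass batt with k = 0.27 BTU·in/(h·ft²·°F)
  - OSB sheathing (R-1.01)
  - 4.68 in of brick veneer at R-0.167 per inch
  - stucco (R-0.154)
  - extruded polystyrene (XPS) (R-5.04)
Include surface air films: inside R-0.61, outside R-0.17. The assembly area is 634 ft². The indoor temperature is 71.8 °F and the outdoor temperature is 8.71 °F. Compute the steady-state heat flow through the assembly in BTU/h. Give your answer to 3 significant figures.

1400 BTU/h

5.59/0.27 = 20.7
4.68 × 0.167 = 0.7816
R_total = 0.61 + 20.7 + 1.01 + 0.7816 + 0.154 + 5.04 + 0.17 = 28.47 ft²·°F·h/BTU
Q = A·ΔT/R = 634 × (71.8 − 8.71) / 28.47 = 1405 BTU/h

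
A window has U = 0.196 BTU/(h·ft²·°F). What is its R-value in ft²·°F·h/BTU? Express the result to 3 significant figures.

5.10 ft²·°F·h/BTU

R = 1/U = 1/0.196 = 5.102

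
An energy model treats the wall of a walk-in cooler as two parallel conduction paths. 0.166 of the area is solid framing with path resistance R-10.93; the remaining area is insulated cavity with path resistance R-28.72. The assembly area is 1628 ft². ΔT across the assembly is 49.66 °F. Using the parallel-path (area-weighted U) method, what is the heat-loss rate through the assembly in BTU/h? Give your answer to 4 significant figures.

3576 BTU/h

U_eff = 0.834/28.72 + 0.166/10.93 = 0.029039 + 0.015188 = 0.044227
R_eff = 1/U_eff = 22.611 ft²·°F·h/BTU
Q = 1628 × 49.66 / 22.611 = 3575.6 BTU/h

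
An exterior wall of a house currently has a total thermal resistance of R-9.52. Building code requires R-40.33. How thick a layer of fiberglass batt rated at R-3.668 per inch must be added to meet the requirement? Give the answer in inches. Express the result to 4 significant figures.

8.400 in

ΔR = 40.33 − 9.52 = 30.81 ft²·°F·h/BTU
L = ΔR / (R/in) = 30.81/3.668 = 8.3997 in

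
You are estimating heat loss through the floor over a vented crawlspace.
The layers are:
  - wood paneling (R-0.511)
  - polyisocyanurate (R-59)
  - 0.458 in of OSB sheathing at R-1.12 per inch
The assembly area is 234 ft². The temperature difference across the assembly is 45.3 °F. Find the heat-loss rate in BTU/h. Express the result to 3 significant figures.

0.458 × 1.12 = 0.513
R_total = 0.511 + 59 + 0.513 = 60.02 ft²·°F·h/BTU
Q = A·ΔT/R = 234 × 45.3 / 60.02 = 176.6 BTU/h

177 BTU/h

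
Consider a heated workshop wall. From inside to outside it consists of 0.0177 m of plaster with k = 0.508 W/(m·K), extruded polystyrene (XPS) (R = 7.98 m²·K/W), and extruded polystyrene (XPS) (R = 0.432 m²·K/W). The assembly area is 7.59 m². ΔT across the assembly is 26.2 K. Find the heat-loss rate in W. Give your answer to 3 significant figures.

23.5 W

0.0177/0.508 = 0.03484
R_total = 0.03484 + 7.98 + 0.432 = 8.447 m²·K/W
Q = A·ΔT/R = 7.59 × 26.2 / 8.447 = 23.54 W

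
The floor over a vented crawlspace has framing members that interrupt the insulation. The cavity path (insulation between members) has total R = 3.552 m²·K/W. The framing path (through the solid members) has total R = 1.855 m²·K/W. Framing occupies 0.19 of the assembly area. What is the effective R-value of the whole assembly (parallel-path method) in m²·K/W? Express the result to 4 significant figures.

U_eff = 0.81/3.552 + 0.19/1.855 = 0.22804 + 0.10243 = 0.33047
R_eff = 1/U_eff = 3.026 m²·K/W

3.026 m²·K/W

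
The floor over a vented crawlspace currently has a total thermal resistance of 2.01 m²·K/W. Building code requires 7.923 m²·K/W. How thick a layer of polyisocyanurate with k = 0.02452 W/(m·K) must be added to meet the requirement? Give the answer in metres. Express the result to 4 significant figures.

0.1450 m

ΔR = 7.923 − 2.01 = 5.913 m²·K/W
L = ΔR × k = 5.913 × 0.02452 = 0.14499 m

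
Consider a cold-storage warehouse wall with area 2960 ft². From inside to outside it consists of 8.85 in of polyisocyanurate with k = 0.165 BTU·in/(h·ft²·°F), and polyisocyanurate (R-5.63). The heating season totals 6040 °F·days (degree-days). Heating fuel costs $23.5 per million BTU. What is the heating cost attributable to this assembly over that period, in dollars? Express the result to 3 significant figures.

8.85/0.165 = 53.64
R_total = 53.64 + 5.63 = 59.27 ft²·°F·h/BTU
E = A × HDD × 24 / R = 2960 × 6040 × 24 / 59.27 = 7240000 BTU
Cost = 7240000/10⁶ × 23.5 = $170.1

170 dollars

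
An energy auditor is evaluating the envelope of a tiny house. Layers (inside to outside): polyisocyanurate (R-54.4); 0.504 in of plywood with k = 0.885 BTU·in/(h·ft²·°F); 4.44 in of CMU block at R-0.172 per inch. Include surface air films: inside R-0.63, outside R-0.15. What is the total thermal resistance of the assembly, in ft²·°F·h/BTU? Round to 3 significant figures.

0.504/0.885 = 0.5695
4.44 × 0.172 = 0.7637
R_total = 0.63 + 54.4 + 0.5695 + 0.7637 + 0.15 = 56.51 ft²·°F·h/BTU

56.5 ft²·°F·h/BTU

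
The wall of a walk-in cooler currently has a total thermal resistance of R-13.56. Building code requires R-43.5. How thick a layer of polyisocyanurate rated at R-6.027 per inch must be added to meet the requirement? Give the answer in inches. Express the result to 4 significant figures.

4.968 in

ΔR = 43.5 − 13.56 = 29.94 ft²·°F·h/BTU
L = ΔR / (R/in) = 29.94/6.027 = 4.9676 in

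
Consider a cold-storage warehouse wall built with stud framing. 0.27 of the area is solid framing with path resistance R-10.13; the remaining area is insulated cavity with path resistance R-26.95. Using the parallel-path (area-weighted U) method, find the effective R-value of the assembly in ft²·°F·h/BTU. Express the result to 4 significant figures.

18.61 ft²·°F·h/BTU

U_eff = 0.73/26.95 + 0.27/10.13 = 0.027087 + 0.026654 = 0.053741
R_eff = 1/U_eff = 18.608 ft²·°F·h/BTU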